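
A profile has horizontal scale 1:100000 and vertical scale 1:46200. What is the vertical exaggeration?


VE = horizontal_scale / vertical_scale = 100000 / 46200 ≈ 2.2

2.2x


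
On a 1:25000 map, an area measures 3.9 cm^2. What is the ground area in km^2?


ground_area = 3.9 * (25000/100)^2 = 243750.0 m^2 = 0.24375 km^2 ≈ 0.244 km^2

0.244 km^2


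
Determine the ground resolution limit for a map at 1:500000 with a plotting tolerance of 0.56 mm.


ground = 0.56 mm * 500000 / 1000 = 280.0 m

280.0 m


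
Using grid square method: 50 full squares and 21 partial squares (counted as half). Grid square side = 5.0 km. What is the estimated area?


effective squares = 50 + 21 * 0.5 = 60.5
area = 60.5 * 25.0 = 1512.5 km^2

1512.5 km^2


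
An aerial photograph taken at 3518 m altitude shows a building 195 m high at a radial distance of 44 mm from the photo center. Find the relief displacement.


d = h * r / H = 195 * 44 / 3518 = 2.44 mm

2.44 mm


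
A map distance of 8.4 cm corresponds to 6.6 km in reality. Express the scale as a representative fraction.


ground = 6.6 km = 660000 cm; RF denominator = ground / map = 660000 / 8.4 ≈ 78571; RF = 1:78571

1:78571


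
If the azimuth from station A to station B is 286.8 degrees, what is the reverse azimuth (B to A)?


back azimuth = (286.8 + 180) mod 360 = 106.8 degrees

106.8 degrees


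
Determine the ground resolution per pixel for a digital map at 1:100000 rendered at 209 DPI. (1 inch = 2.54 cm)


pixel_cm = 2.54 / 209 ≈ 0.012153 cm
ground = pixel_cm * 100000 / 100 = 2.54 * 100000 / (209 * 100) = 254000 / 20900 ≈ 12.15 m

12.15 m


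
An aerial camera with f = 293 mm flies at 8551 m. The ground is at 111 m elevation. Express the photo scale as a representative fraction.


scale = f / (H - h) = 293 mm / 8440 m = 293 / 8440000 = 1:28805

1:28805


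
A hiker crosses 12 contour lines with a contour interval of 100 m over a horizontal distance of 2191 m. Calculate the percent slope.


elevation change = 12 * 100 = 1200 m
slope = 1200 / 2191 * 100 = 54.8%

54.8%


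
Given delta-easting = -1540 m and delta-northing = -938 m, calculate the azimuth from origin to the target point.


az = atan2(-1540, -938) = -121.3 deg
adjusted to 0-360: 238.7 degrees

238.7 degrees


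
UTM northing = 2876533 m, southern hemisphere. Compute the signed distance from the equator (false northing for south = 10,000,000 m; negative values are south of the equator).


For southern: actual = 2876533 - 10000000 = -7123467 m

-7123467 m


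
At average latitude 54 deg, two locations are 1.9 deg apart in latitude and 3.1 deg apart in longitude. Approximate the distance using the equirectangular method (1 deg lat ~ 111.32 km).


dlat_km = 1.9 * 111.32 = 211.508
dlon_km = 3.1 * 111.32 * cos(54) ≈ 202.84
dist = sqrt(211.508^2 + 202.84^2) ≈ 293.1 km

293.1 km


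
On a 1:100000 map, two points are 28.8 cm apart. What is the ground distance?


ground = 28.8 cm * 100000 / 100 = 28800.0 m = 28.8 km

28.8 km


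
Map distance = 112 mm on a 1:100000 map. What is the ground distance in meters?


ground = 112 mm * 100000 / 1000 = 11200.0 m

11200.0 m


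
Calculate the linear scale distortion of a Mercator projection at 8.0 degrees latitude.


SF = 1 / cos(8.0) = 1 / 0.990268 = 1.01

1.01


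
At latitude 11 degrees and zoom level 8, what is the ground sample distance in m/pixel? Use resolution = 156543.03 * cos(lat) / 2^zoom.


res = 156543.03 * cos(11) / 2^8 = 156543.03 * 0.98162718 / 256 = 600.26 m/pixel

600.26 m/pixel


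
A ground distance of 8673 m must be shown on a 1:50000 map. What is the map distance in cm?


map_cm = 8673 * 100 / 50000 = 17.346 cm ≈ 17.35 cm

17.35 cm


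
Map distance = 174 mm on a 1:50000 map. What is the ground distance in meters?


ground = 174 mm * 50000 / 1000 = 8700.0 m

8700.0 m


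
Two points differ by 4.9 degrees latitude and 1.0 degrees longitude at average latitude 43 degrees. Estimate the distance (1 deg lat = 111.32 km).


dlat_km = 4.9 * 111.32 = 545.468
dlon_km = 1.0 * 111.32 * cos(43) ≈ 81.414
dist = sqrt(545.468^2 + 81.414^2) ≈ 551.5 km

551.5 km


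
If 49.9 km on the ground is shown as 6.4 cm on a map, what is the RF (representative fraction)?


ground = 49.9 km = 4990000 cm; RF denominator = ground / map = 4990000 / 6.4 ≈ 779688; RF = 1:779688

1:779688


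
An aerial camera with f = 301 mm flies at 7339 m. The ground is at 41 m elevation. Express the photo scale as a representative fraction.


scale = f / (H - h) = 301 mm / 7298 m = 301 / 7298000 = 1:24246

1:24246


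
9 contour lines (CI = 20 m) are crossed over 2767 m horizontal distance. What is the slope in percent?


elevation change = 9 * 20 = 180 m
slope = 180 / 2767 * 100 = 6.5%

6.5%


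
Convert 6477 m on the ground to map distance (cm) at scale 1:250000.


map_cm = 6477 * 100 / 250000 = 2.5908 cm ≈ 2.59 cm

2.59 cm


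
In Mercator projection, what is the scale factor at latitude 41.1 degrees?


SF = 1 / cos(41.1) = 1 / 0.753563 = 1.327

1.327


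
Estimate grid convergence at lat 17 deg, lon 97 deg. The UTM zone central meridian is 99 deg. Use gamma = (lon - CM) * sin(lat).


gamma = (97 - 99) * sin(17) = -2 * 0.292372 = -0.585 degrees

-0.585 degrees


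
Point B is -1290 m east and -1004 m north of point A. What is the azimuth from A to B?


az = atan2(-1290, -1004) = -127.9 deg
adjusted to 0-360: 232.1 degrees

232.1 degrees


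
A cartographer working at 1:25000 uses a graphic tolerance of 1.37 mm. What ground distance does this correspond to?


ground = 1.37 mm * 25000 / 1000 = 34.25 m

34.25 m


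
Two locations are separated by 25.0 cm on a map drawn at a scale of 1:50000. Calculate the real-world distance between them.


ground = 25.0 cm * 50000 / 100 = 12500.0 m = 12.5 km

12.5 km


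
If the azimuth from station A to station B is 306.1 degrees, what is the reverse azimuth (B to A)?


back azimuth = (306.1 + 180) mod 360 = 126.1 degrees

126.1 degrees


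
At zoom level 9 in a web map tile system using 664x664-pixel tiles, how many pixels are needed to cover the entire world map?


tiles per axis = 2^9 = 512
total tiles = 512^2 = 262144
pixels per axis = 512 * 664 = 339968
total pixels = 339968^2 = 115578241024

115578241024 pixels


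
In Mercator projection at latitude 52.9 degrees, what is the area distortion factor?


area_distortion = 1/cos^2(52.9) = 2.748

2.748


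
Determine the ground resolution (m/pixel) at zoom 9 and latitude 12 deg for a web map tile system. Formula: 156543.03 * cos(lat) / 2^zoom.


res = 156543.03 * cos(12) / 2^9 = 156543.03 * 0.9781476 / 512 = 299.07 m/pixel

299.07 m/pixel


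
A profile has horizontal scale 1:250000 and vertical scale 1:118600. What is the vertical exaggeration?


VE = horizontal_scale / vertical_scale = 250000 / 118600 ≈ 2.1

2.1x


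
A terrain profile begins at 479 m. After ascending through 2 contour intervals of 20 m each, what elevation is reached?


elevation = 479 + 2 * 20 = 519 m

519 m


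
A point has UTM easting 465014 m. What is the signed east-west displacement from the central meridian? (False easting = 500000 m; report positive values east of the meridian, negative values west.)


displacement = 465014 - 500000 = -34986 m

-34986 m


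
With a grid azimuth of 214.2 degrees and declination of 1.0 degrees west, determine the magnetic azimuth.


magnetic azimuth = grid azimuth - declination (east +ve)
mag_az = 214.2 - -1.0 = 215.2 degrees

215.2 degrees


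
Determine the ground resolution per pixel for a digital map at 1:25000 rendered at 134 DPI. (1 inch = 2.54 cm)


pixel_cm = 2.54 / 134 ≈ 0.018955 cm
ground = pixel_cm * 25000 / 100 = 2.54 * 25000 / (134 * 100) = 63500 / 13400 ≈ 4.74 m

4.74 m


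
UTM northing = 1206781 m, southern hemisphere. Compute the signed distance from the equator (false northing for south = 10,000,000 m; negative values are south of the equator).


For southern: actual = 1206781 - 10000000 = -8793219 m

-8793219 m


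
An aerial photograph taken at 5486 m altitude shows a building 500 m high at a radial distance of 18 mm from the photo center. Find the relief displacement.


d = h * r / H = 500 * 18 / 5486 = 1.64 mm

1.64 mm


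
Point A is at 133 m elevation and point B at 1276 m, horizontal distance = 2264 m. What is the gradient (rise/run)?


gradient = (1276 - 133) / 2264 = 1143 / 2264 = 0.5049

0.5049


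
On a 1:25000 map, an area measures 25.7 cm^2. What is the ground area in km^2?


ground_area = 25.7 * (25000/100)^2 = 1606250.0 m^2 = 1.60625 km^2 ≈ 1.606 km^2

1.606 km^2


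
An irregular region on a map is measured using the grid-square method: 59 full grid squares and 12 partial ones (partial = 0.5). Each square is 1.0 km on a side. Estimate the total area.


effective squares = 59 + 12 * 0.5 = 65.0
area = 65.0 * 1.0 = 65.0 km^2

65.0 km^2


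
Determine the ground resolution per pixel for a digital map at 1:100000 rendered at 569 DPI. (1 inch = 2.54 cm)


pixel_cm = 2.54 / 569 ≈ 0.004464 cm
ground = pixel_cm * 100000 / 100 = 2.54 * 100000 / (569 * 100) = 254000 / 56900 ≈ 4.46 m

4.46 m


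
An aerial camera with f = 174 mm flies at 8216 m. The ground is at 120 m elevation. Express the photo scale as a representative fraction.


scale = f / (H - h) = 174 mm / 8096 m = 174 / 8096000 = 1:46529

1:46529


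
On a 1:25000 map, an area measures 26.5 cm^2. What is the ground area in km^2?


ground_area = 26.5 * (25000/100)^2 = 1656250.0 m^2 = 1.65625 km^2 ≈ 1.656 km^2

1.656 km^2


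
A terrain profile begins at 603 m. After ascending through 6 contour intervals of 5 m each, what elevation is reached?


elevation = 603 + 6 * 5 = 633 m

633 m


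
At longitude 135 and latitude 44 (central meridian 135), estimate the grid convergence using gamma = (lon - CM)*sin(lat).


gamma = (135 - 135) * sin(44) = 0 * 0.694658 = 0.0 degrees

0.0 degrees


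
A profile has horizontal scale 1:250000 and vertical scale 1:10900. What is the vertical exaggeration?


VE = horizontal_scale / vertical_scale = 250000 / 10900 ≈ 22.9

22.9x


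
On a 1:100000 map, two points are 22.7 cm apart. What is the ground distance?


ground = 22.7 cm * 100000 / 100 = 22700.0 m = 22.7 km

22.7 km


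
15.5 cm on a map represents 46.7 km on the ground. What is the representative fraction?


ground = 46.7 km = 4670000 cm; RF denominator = ground / map = 4670000 / 15.5 ≈ 301290; RF = 1:301290

1:301290


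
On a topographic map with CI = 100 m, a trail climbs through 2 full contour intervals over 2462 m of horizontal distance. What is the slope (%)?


elevation change = 2 * 100 = 200 m
slope = 200 / 2462 * 100 = 8.1%

8.1%


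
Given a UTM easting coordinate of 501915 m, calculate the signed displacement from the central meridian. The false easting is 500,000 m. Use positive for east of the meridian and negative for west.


displacement = 501915 - 500000 = 1915 m

1915 m


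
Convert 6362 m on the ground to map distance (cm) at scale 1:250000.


map_cm = 6362 * 100 / 250000 = 2.5448 cm ≈ 2.54 cm

2.54 cm


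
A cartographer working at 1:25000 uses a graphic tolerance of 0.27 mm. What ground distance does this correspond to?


ground = 0.27 mm * 25000 / 1000 = 6.75 m

6.75 m


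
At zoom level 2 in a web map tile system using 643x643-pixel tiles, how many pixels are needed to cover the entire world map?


tiles per axis = 2^2 = 4
total tiles = 4^2 = 16
pixels per axis = 4 * 643 = 2572
total pixels = 2572^2 = 6615184

6615184 pixels


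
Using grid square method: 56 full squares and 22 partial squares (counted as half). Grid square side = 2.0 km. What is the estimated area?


effective squares = 56 + 22 * 0.5 = 67.0
area = 67.0 * 4.0 = 268.0 km^2

268.0 km^2


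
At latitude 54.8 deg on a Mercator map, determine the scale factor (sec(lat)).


SF = 1 / cos(54.8) = 1 / 0.576432 = 1.735

1.735


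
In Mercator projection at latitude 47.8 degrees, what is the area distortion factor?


area_distortion = 1/cos^2(47.8) = 2.216

2.216


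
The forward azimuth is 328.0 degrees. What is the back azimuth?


back azimuth = (328.0 + 180) mod 360 = 148.0 degrees

148.0 degrees


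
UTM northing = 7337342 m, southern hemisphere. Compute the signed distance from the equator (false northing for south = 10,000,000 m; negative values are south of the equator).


For southern: actual = 7337342 - 10000000 = -2662658 m

-2662658 m


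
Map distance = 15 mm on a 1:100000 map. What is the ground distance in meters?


ground = 15 mm * 100000 / 1000 = 1500.0 m

1500.0 m


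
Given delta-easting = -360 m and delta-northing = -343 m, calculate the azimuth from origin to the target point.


az = atan2(-360, -343) = -133.6 deg
adjusted to 0-360: 226.4 degrees

226.4 degrees


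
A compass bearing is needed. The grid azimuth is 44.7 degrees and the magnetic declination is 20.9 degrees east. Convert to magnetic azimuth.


magnetic azimuth = grid azimuth - declination (east +ve)
mag_az = 44.7 - 20.9 = 23.8 degrees

23.8 degrees


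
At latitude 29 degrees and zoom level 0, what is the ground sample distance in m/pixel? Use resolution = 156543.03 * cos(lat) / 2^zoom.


res = 156543.03 * cos(29) / 2^0 = 156543.03 * 0.87461971 / 1 = 136915.62 m/pixel

136915.62 m/pixel


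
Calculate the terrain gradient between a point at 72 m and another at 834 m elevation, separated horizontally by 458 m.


gradient = (834 - 72) / 458 = 762 / 458 = 1.6638

1.6638


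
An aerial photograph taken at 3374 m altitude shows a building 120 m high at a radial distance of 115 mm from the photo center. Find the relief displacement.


d = h * r / H = 120 * 115 / 3374 = 4.09 mm

4.09 mm


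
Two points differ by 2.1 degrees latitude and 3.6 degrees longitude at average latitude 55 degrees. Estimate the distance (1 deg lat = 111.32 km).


dlat_km = 2.1 * 111.32 = 233.772
dlon_km = 3.6 * 111.32 * cos(55) ≈ 229.862
dist = sqrt(233.772^2 + 229.862^2) ≈ 327.9 km

327.9 km


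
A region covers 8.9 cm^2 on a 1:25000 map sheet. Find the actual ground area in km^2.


ground_area = 8.9 * (25000/100)^2 = 556250.0 m^2 = 0.55625 km^2 ≈ 0.556 km^2

0.556 km^2


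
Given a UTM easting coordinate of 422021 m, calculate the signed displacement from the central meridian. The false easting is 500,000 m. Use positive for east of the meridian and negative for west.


displacement = 422021 - 500000 = -77979 m

-77979 m


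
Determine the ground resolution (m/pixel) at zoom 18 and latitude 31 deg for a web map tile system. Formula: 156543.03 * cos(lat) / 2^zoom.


res = 156543.03 * cos(31) / 2^18 = 156543.03 * 0.8571673 / 262144 = 0.51 m/pixel

0.51 m/pixel


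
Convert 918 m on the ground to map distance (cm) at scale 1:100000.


map_cm = 918 * 100 / 100000 = 0.918 cm ≈ 0.92 cm

0.92 cm


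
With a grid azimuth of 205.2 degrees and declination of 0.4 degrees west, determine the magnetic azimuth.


magnetic azimuth = grid azimuth - declination (east +ve)
mag_az = 205.2 - -0.4 = 205.6 degrees

205.6 degrees


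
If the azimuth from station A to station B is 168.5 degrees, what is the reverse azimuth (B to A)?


back azimuth = (168.5 + 180) mod 360 = 348.5 degrees

348.5 degrees


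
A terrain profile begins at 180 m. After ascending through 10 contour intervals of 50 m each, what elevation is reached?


elevation = 180 + 10 * 50 = 680 m

680 m


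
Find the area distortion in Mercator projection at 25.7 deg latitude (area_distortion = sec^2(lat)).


area_distortion = 1/cos^2(25.7) = 1.232

1.232


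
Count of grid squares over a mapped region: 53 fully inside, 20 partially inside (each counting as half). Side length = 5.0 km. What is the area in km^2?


effective squares = 53 + 20 * 0.5 = 63.0
area = 63.0 * 25.0 = 1575.0 km^2

1575.0 km^2


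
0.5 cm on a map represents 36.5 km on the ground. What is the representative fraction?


ground = 36.5 km = 3650000 cm; RF denominator = ground / map = 3650000 / 0.5 = 7300000; RF = 1:7300000

1:7300000


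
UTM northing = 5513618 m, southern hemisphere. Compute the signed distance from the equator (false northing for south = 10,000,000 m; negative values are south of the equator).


For southern: actual = 5513618 - 10000000 = -4486382 m

-4486382 m


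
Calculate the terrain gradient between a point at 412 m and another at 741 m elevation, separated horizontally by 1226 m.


gradient = (741 - 412) / 1226 = 329 / 1226 = 0.2684

0.2684


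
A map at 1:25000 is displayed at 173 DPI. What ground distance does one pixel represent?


pixel_cm = 2.54 / 173 ≈ 0.014682 cm
ground = pixel_cm * 25000 / 100 = 2.54 * 25000 / (173 * 100) = 63500 / 17300 ≈ 3.67 m

3.67 m


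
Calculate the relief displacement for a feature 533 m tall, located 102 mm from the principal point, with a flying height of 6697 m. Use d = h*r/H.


d = h * r / H = 533 * 102 / 6697 = 8.12 mm

8.12 mm


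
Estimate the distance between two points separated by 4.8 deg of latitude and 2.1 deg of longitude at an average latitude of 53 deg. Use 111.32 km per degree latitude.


dlat_km = 4.8 * 111.32 = 534.336
dlon_km = 2.1 * 111.32 * cos(53) ≈ 140.688
dist = sqrt(534.336^2 + 140.688^2) ≈ 552.5 km

552.5 km


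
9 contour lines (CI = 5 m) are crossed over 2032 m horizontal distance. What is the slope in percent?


elevation change = 9 * 5 = 45 m
slope = 45 / 2032 * 100 = 2.2%

2.2%


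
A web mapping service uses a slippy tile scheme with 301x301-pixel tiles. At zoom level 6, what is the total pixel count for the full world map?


tiles per axis = 2^6 = 64
total tiles = 64^2 = 4096
pixels per axis = 64 * 301 = 19264
total pixels = 19264^2 = 371101696

371101696 pixels


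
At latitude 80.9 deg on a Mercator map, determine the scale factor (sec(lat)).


SF = 1 / cos(80.9) = 1 / 0.158158 = 6.323

6.323


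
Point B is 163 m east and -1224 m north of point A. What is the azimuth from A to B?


az = atan2(163, -1224) = 172.4 deg
adjusted to 0-360: 172.4 degrees

172.4 degrees


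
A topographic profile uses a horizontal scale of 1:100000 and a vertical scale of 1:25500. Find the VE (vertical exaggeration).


VE = horizontal_scale / vertical_scale = 100000 / 25500 ≈ 3.9

3.9x


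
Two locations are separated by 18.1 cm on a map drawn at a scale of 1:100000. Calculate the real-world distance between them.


ground = 18.1 cm * 100000 / 100 = 18100.0 m = 18.1 km

18.1 km


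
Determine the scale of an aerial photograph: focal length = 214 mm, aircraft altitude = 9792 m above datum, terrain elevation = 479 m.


scale = f / (H - h) = 214 mm / 9313 m = 214 / 9313000 = 1:43519

1:43519


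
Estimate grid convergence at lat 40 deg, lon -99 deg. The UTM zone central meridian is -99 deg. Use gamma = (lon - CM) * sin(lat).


gamma = (-99 - -99) * sin(40) = 0 * 0.642788 = 0.0 degrees

0.0 degrees


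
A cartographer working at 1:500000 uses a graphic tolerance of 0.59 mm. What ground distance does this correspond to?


ground = 0.59 mm * 500000 / 1000 = 295.0 m

295.0 m


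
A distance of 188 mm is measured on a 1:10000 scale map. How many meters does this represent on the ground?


ground = 188 mm * 10000 / 1000 = 1880.0 m

1880.0 m


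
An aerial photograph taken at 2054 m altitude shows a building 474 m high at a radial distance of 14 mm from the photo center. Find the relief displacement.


d = h * r / H = 474 * 14 / 2054 = 3.23 mm

3.23 mm


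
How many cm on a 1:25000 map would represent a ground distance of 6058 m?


map_cm = 6058 * 100 / 25000 = 24.232 cm ≈ 24.23 cm

24.23 cm


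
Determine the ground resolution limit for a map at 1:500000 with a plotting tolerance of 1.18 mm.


ground = 1.18 mm * 500000 / 1000 = 590.0 m

590.0 m


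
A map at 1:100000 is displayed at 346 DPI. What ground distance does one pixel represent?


pixel_cm = 2.54 / 346 ≈ 0.007341 cm
ground = pixel_cm * 100000 / 100 = 2.54 * 100000 / (346 * 100) = 254000 / 34600 ≈ 7.34 m

7.34 m


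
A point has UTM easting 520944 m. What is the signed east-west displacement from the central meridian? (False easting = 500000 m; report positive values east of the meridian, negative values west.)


displacement = 520944 - 500000 = 20944 m

20944 m


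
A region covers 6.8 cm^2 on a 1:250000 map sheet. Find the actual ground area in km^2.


ground_area = 6.8 * (250000/100)^2 = 42500000.0 m^2 = 42.5 km^2

42.5 km^2


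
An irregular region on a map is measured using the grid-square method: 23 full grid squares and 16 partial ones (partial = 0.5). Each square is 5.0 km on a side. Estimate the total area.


effective squares = 23 + 16 * 0.5 = 31.0
area = 31.0 * 25.0 = 775.0 km^2

775.0 km^2


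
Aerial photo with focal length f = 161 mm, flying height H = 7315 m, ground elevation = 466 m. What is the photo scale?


scale = f / (H - h) = 161 mm / 6849 m = 161 / 6849000 = 1:42540

1:42540


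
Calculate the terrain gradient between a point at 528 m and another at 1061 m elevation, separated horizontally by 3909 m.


gradient = (1061 - 528) / 3909 = 533 / 3909 = 0.1364

0.1364


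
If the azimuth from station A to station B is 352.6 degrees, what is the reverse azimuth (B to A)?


back azimuth = (352.6 + 180) mod 360 = 172.6 degrees

172.6 degrees


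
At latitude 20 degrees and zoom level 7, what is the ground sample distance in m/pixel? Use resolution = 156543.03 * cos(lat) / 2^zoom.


res = 156543.03 * cos(20) / 2^7 = 156543.03 * 0.93969262 / 128 = 1149.24 m/pixel

1149.24 m/pixel


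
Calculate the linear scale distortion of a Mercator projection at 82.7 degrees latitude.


SF = 1 / cos(82.7) = 1 / 0.127065 = 7.87

7.87


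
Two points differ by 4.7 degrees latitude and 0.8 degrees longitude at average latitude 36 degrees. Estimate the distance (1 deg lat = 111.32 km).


dlat_km = 4.7 * 111.32 = 523.204
dlon_km = 0.8 * 111.32 * cos(36) ≈ 72.048
dist = sqrt(523.204^2 + 72.048^2) ≈ 528.1 km

528.1 km


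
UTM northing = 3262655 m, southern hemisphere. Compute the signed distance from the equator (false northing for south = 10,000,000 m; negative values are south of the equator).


For southern: actual = 3262655 - 10000000 = -6737345 m

-6737345 m


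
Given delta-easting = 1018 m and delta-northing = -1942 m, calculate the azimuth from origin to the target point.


az = atan2(1018, -1942) = 152.3 deg
adjusted to 0-360: 152.3 degrees

152.3 degrees


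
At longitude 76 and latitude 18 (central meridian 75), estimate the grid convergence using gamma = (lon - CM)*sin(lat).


gamma = (76 - 75) * sin(18) = 1 * 0.309017 = 0.309 degrees

0.309 degrees


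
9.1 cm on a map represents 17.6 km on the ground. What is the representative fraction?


ground = 17.6 km = 1760000 cm; RF denominator = ground / map = 1760000 / 9.1 ≈ 193407; RF = 1:193407

1:193407


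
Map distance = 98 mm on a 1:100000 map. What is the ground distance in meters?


ground = 98 mm * 100000 / 1000 = 9800.0 m

9800.0 m


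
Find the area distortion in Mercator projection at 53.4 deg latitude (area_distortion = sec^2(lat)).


area_distortion = 1/cos^2(53.4) = 2.813

2.813


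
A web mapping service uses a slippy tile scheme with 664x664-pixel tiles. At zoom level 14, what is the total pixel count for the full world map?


tiles per axis = 2^14 = 16384
total tiles = 16384^2 = 268435456
pixels per axis = 16384 * 664 = 10878976
total pixels = 10878976^2 = 118352118808576

118352118808576 pixels


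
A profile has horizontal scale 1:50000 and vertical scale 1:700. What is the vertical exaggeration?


VE = horizontal_scale / vertical_scale = 50000 / 700 ≈ 71.4

71.4x


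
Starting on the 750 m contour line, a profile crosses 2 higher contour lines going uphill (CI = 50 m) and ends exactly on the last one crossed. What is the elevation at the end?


elevation = 750 + 2 * 50 = 850 m

850 m


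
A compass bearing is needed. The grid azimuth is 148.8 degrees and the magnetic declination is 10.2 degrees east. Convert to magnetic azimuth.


magnetic azimuth = grid azimuth - declination (east +ve)
mag_az = 148.8 - 10.2 = 138.6 degrees

138.6 degrees


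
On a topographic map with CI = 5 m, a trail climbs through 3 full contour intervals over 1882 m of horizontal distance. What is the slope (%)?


elevation change = 3 * 5 = 15 m
slope = 15 / 1882 * 100 = 0.8%

0.8%


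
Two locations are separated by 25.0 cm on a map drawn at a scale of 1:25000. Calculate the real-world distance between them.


ground = 25.0 cm * 25000 / 100 = 6250.0 m = 6.25 km

6.25 km


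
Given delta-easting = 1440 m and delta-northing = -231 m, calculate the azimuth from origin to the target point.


az = atan2(1440, -231) = 99.1 deg
adjusted to 0-360: 99.1 degrees

99.1 degrees


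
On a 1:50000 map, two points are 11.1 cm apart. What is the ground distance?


ground = 11.1 cm * 50000 / 100 = 5550.0 m = 5.55 km

5.55 km


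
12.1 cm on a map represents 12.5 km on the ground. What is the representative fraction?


ground = 12.5 km = 1250000 cm; RF denominator = ground / map = 1250000 / 12.1 ≈ 103306; RF = 1:103306

1:103306


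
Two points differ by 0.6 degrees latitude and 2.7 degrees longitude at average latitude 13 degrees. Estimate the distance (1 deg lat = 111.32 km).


dlat_km = 0.6 * 111.32 = 66.792
dlon_km = 2.7 * 111.32 * cos(13) ≈ 292.861
dist = sqrt(66.792^2 + 292.861^2) ≈ 300.4 km

300.4 km


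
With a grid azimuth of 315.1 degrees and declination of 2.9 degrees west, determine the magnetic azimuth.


magnetic azimuth = grid azimuth - declination (east +ve)
mag_az = 315.1 - -2.9 = 318.0 degrees

318.0 degrees


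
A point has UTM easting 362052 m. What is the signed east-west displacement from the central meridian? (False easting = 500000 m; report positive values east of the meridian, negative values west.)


displacement = 362052 - 500000 = -137948 m

-137948 m


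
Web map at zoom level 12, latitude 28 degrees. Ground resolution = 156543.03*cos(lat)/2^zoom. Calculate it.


res = 156543.03 * cos(28) / 2^12 = 156543.03 * 0.88294759 / 4096 = 33.74 m/pixel

33.74 m/pixel


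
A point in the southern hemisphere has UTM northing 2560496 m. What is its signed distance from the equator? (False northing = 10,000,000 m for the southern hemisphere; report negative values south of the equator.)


For southern: actual = 2560496 - 10000000 = -7439504 m

-7439504 m


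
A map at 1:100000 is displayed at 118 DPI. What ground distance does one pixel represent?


pixel_cm = 2.54 / 118 ≈ 0.021525 cm
ground = pixel_cm * 100000 / 100 = 2.54 * 100000 / (118 * 100) = 254000 / 11800 ≈ 21.53 m

21.53 m


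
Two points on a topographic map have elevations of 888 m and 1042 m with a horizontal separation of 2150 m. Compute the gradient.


gradient = (1042 - 888) / 2150 = 154 / 2150 = 0.0716

0.0716


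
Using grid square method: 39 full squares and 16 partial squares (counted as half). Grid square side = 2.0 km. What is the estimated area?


effective squares = 39 + 16 * 0.5 = 47.0
area = 47.0 * 4.0 = 188.0 km^2

188.0 km^2


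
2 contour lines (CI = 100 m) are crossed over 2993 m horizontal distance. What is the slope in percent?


elevation change = 2 * 100 = 200 m
slope = 200 / 2993 * 100 = 6.7%

6.7%


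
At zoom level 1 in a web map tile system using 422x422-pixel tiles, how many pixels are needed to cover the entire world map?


tiles per axis = 2^1 = 2
total tiles = 2^2 = 4
pixels per axis = 2 * 422 = 844
total pixels = 844^2 = 712336

712336 pixels


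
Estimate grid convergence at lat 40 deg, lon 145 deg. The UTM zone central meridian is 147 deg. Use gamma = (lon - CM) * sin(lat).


gamma = (145 - 147) * sin(40) = -2 * 0.642788 = -1.286 degrees

-1.286 degrees


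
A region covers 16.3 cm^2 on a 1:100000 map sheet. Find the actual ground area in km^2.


ground_area = 16.3 * (100000/100)^2 = 16300000.0 m^2 = 16.3 km^2

16.3 km^2


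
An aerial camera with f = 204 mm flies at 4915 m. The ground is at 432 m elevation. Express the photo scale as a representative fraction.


scale = f / (H - h) = 204 mm / 4483 m = 204 / 4483000 = 1:21975

1:21975


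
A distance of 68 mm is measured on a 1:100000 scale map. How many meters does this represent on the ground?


ground = 68 mm * 100000 / 1000 = 6800.0 m

6800.0 m


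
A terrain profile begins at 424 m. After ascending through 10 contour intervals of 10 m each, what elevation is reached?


elevation = 424 + 10 * 10 = 524 m

524 m


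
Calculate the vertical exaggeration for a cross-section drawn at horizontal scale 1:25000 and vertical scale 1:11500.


VE = horizontal_scale / vertical_scale = 25000 / 11500 ≈ 2.2

2.2x


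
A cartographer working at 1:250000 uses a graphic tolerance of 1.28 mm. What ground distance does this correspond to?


ground = 1.28 mm * 250000 / 1000 = 320.0 m

320.0 m


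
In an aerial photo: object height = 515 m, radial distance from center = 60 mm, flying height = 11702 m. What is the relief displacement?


d = h * r / H = 515 * 60 / 11702 = 2.64 mm

2.64 mm


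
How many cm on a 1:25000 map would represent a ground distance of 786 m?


map_cm = 786 * 100 / 25000 = 3.144 cm ≈ 3.14 cm

3.14 cm


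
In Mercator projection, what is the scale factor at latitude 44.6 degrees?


SF = 1 / cos(44.6) = 1 / 0.712026 = 1.404

1.404


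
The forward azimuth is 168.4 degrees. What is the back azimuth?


back azimuth = (168.4 + 180) mod 360 = 348.4 degrees

348.4 degrees


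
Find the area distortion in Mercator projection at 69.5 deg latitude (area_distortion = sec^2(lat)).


area_distortion = 1/cos^2(69.5) = 8.154

8.154


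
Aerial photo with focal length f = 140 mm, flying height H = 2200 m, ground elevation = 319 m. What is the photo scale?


scale = f / (H - h) = 140 mm / 1881 m = 140 / 1881000 = 1:13436

1:13436


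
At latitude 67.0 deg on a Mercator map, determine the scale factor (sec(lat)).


SF = 1 / cos(67.0) = 1 / 0.390731 = 2.559

2.559


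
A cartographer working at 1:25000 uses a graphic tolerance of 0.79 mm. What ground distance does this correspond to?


ground = 0.79 mm * 25000 / 1000 = 19.75 m

19.75 m


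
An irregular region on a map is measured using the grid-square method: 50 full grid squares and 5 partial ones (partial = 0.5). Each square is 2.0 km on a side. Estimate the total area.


effective squares = 50 + 5 * 0.5 = 52.5
area = 52.5 * 4.0 = 210.0 km^2

210.0 km^2


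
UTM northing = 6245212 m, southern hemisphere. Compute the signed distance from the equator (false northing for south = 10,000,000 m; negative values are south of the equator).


For southern: actual = 6245212 - 10000000 = -3754788 m

-3754788 m


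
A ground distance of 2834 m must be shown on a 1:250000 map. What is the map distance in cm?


map_cm = 2834 * 100 / 250000 = 1.1336 cm ≈ 1.13 cm

1.13 cm


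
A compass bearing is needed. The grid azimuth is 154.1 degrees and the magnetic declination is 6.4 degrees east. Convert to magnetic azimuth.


magnetic azimuth = grid azimuth - declination (east +ve)
mag_az = 154.1 - 6.4 = 147.7 degrees

147.7 degrees


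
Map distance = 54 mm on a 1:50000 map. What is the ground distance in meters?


ground = 54 mm * 50000 / 1000 = 2700.0 m

2700.0 m


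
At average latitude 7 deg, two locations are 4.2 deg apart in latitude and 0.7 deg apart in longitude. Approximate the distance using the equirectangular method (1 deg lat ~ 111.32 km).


dlat_km = 4.2 * 111.32 = 467.544
dlon_km = 0.7 * 111.32 * cos(7) ≈ 77.343
dist = sqrt(467.544^2 + 77.343^2) ≈ 473.9 km

473.9 km


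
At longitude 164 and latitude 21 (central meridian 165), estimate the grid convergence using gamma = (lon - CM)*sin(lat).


gamma = (164 - 165) * sin(21) = -1 * 0.358368 = -0.358 degrees

-0.358 degrees


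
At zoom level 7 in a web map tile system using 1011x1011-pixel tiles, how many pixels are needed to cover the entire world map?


tiles per axis = 2^7 = 128
total tiles = 128^2 = 16384
pixels per axis = 128 * 1011 = 129408
total pixels = 129408^2 = 16746430464

16746430464 pixels


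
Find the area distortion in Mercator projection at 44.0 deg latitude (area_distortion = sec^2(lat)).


area_distortion = 1/cos^2(44.0) = 1.933

1.933


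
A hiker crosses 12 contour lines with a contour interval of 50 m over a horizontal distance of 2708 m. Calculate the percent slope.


elevation change = 12 * 50 = 600 m
slope = 600 / 2708 * 100 = 22.2%

22.2%


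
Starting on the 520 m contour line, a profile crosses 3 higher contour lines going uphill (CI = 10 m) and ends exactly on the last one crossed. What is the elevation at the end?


elevation = 520 + 3 * 10 = 550 m

550 m


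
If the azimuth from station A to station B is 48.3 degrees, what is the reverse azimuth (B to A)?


back azimuth = (48.3 + 180) mod 360 = 228.3 degrees

228.3 degrees


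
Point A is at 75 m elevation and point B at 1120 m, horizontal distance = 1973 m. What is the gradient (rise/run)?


gradient = (1120 - 75) / 1973 = 1045 / 1973 = 0.5297

0.5297


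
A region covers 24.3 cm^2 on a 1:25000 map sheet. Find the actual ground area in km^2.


ground_area = 24.3 * (25000/100)^2 = 1518750.0 m^2 = 1.51875 km^2 ≈ 1.519 km^2

1.519 km^2


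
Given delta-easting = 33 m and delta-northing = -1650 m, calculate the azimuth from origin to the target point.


az = atan2(33, -1650) = 178.9 deg
adjusted to 0-360: 178.9 degrees

178.9 degrees


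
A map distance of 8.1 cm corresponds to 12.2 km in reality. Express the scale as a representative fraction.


ground = 12.2 km = 1220000 cm; RF denominator = ground / map = 1220000 / 8.1 ≈ 150617; RF = 1:150617

1:150617


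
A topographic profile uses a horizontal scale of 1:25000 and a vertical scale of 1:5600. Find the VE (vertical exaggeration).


VE = horizontal_scale / vertical_scale = 25000 / 5600 ≈ 4.5

4.5x


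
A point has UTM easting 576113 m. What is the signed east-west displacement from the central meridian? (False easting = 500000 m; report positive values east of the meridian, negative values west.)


displacement = 576113 - 500000 = 76113 m

76113 m


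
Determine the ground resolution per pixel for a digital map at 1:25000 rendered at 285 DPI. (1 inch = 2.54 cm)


pixel_cm = 2.54 / 285 ≈ 0.008912 cm
ground = pixel_cm * 25000 / 100 = 2.54 * 25000 / (285 * 100) = 63500 / 28500 ≈ 2.23 m

2.23 m


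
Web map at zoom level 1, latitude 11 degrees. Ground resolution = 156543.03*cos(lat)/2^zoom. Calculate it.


res = 156543.03 * cos(11) / 2^1 = 156543.03 * 0.98162718 / 2 = 76833.45 m/pixel

76833.45 m/pixel


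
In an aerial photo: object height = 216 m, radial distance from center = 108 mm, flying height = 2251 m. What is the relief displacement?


d = h * r / H = 216 * 108 / 2251 = 10.36 mm

10.36 mm


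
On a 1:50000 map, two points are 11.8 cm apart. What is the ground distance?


ground = 11.8 cm * 50000 / 100 = 5900.0 m = 5.9 km

5.9 km


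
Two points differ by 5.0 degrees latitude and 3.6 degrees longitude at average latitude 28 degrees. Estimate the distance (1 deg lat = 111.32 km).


dlat_km = 5.0 * 111.32 = 556.6
dlon_km = 3.6 * 111.32 * cos(28) ≈ 353.843
dist = sqrt(556.6^2 + 353.843^2) ≈ 659.6 km

659.6 km


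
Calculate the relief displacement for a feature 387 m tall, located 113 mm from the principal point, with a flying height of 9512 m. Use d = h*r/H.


d = h * r / H = 387 * 113 / 9512 = 4.6 mm

4.6 mm


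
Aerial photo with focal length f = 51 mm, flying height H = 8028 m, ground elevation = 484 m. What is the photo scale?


scale = f / (H - h) = 51 mm / 7544 m = 51 / 7544000 = 1:147922

1:147922


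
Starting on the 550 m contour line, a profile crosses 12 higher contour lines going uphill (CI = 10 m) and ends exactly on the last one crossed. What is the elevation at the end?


elevation = 550 + 12 * 10 = 670 m

670 m


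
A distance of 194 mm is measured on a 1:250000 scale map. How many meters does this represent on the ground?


ground = 194 mm * 250000 / 1000 = 48500.0 m

48500.0 m


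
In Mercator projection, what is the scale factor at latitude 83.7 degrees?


SF = 1 / cos(83.7) = 1 / 0.109734 = 9.113

9.113


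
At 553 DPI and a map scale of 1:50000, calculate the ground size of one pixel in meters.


pixel_cm = 2.54 / 553 ≈ 0.004593 cm
ground = pixel_cm * 50000 / 100 = 2.54 * 50000 / (553 * 100) = 127000 / 55300 ≈ 2.3 m

2.3 m


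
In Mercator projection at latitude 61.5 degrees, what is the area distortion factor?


area_distortion = 1/cos^2(61.5) = 4.392

4.392


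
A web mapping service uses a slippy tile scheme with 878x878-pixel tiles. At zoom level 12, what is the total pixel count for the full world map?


tiles per axis = 2^12 = 4096
total tiles = 4096^2 = 16777216
pixels per axis = 4096 * 878 = 3596288
total pixels = 3596288^2 = 12933287378944

12933287378944 pixels


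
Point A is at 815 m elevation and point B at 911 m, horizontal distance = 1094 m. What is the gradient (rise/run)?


gradient = (911 - 815) / 1094 = 96 / 1094 = 0.0878

0.0878


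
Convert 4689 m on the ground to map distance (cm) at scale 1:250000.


map_cm = 4689 * 100 / 250000 = 1.8756 cm ≈ 1.88 cm

1.88 cm


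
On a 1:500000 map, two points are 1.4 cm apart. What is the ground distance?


ground = 1.4 cm * 500000 / 100 = 7000.0 m = 7.0 km

7.0 km


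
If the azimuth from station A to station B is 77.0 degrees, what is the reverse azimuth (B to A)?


back azimuth = (77.0 + 180) mod 360 = 257.0 degrees

257.0 degrees


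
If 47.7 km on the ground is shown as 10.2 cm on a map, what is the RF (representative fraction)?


ground = 47.7 km = 4770000 cm; RF denominator = ground / map = 4770000 / 10.2 ≈ 467647; RF = 1:467647

1:467647


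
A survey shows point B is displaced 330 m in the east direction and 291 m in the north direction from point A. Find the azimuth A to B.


az = atan2(330, 291) = 48.6 deg
adjusted to 0-360: 48.6 degrees

48.6 degrees


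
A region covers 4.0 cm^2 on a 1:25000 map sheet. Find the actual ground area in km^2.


ground_area = 4.0 * (25000/100)^2 = 250000.0 m^2 = 0.25 km^2

0.25 km^2


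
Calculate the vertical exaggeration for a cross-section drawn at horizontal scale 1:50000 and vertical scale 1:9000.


VE = horizontal_scale / vertical_scale = 50000 / 9000 ≈ 5.6

5.6x


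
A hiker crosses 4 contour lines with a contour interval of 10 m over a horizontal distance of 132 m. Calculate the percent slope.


elevation change = 4 * 10 = 40 m
slope = 40 / 132 * 100 = 30.3%

30.3%


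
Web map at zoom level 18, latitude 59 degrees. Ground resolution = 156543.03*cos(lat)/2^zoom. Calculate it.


res = 156543.03 * cos(59) / 2^18 = 156543.03 * 0.51503807 / 262144 = 0.31 m/pixel

0.31 m/pixel


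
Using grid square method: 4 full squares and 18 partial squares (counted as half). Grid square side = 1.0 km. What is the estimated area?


effective squares = 4 + 18 * 0.5 = 13.0
area = 13.0 * 1.0 = 13.0 km^2

13.0 km^2


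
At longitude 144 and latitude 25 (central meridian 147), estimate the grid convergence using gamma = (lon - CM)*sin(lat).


gamma = (144 - 147) * sin(25) = -3 * 0.422618 = -1.268 degrees

-1.268 degrees
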